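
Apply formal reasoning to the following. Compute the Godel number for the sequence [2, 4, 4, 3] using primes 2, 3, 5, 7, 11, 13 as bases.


Encode each element as an exponent of the corresponding prime:
  2^2 = 4
  3^4 = 81
  5^4 = 625
  7^3 = 343
Product = 4 * 81 * 625 * 343 = 69457500

69457500


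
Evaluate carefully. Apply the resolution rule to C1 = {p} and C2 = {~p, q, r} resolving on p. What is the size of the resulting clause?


Remove p from C1 and ~p from C2.
C1 remainder: {}
C2 remainder: {q, r}
Union (resolvent): {q, r}
Resolvent has 2 literal(s).

2


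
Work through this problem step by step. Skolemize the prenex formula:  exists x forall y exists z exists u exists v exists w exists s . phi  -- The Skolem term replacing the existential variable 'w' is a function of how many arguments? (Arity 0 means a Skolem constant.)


Quantifier prefix: exists x forall y exists z exists u exists v exists w exists s
'w' is existentially quantified at position 6.
Universal variables preceding it: y
Skolem function arity = 1

1


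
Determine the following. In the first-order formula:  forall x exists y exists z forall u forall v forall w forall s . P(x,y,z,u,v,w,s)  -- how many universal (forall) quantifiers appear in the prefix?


Quantifier prefix: forall x exists y exists z forall u forall v forall w forall s
Mark each quantifier type:
  U E E U U U U
Universal count = 5, Existential count = 2
Asked for universal (forall) quantifiers: 5

5


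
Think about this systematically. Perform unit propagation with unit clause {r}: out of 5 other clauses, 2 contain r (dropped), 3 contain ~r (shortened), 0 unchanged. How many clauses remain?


Satisfied (removed): 2
Shortened (remain): 3
Unchanged (remain): 0
Remaining = 3 + 0 = 3

3


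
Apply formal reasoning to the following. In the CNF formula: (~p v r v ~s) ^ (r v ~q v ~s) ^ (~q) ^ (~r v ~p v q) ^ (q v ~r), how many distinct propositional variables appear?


Identify each variable that appears in the formula.
Variables found: p, q, r, s
Count = 4

4


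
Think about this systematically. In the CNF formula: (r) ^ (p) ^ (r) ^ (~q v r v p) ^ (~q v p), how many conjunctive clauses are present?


A CNF formula is a conjunction of clauses.
Clauses are separated by ^.
Counting the conjuncts: 5 clauses.

5


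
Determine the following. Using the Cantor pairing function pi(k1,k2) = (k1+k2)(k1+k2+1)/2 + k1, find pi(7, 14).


k1 + k2 = 21
(k1+k2)(k1+k2+1)/2 = 21 * 22 / 2 = 231
pi = 231 + 7 = 238

238


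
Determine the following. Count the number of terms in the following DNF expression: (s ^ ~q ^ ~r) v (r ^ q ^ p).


A DNF formula is a disjunction of terms (conjunctions).
Terms are separated by v.
Counting the disjuncts: 2 terms.

2


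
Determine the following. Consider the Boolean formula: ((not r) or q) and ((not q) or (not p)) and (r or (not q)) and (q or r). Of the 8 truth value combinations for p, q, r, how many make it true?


Evaluate all 8 assignments for p, q, r:
p=0, q=0, r=0: 0
p=0, q=0, r=1: 0
p=0, q=1, r=0: 0
p=0, q=1, r=1: 1
p=1, q=0, r=0: 0
p=1, q=0, r=1: 0
p=1, q=1, r=0: 0
p=1, q=1, r=1: 0
Satisfying count = 1

1


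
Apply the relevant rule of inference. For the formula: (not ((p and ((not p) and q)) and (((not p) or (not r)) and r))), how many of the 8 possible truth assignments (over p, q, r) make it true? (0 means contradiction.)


Check all 8 assignments:
p=0, q=0, r=0: 1
p=0, q=0, r=1: 1
p=0, q=1, r=0: 1
p=0, q=1, r=1: 1
p=1, q=0, r=0: 1
p=1, q=0, r=1: 1
p=1, q=1, r=0: 1
p=1, q=1, r=1: 1
Count of True = 8

8


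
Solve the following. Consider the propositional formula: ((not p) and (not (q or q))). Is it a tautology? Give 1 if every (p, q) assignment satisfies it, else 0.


Check all 4 assignments:
p=0, q=0: 1
p=0, q=1: 0
p=1, q=0: 0
p=1, q=1: 0
Satisfying count = 1/4.
Tautology iff count = 4: no.

0


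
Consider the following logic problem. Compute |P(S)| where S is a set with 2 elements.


The power set of a set with n elements has 2^n elements.
|P(S)| = 2^2 = 4

4


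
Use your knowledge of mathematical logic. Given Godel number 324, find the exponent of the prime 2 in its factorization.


Factorize 324 by dividing by 2 repeatedly.
Division steps: 2 divides 324 exactly 2 time(s).
Exponent of 2 = 2

2


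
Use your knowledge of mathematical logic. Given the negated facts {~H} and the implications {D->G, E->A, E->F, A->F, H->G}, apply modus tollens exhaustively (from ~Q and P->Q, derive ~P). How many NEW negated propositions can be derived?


Initial negated facts: {~H}
Apply modus tollens to closure:
  (no implication fires)
Final negated: {~H}
New negations: {(none)}
Count = 0

0


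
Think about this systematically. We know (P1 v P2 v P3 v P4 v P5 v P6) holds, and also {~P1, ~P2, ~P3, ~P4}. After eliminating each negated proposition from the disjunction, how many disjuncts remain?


Original disjuncts (6): P1, P2, P3, P4, P5, P6
Negated (eliminate): ~P1, ~P2, ~P3, ~P4
Remaining disjuncts: P5, P6
Count = 6 - 4 = 2

2


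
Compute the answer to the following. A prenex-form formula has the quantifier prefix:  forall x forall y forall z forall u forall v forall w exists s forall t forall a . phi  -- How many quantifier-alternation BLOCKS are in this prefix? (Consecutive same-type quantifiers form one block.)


Quantifier-type sequence: A A A A A A E A A  (A=forall, E=exists)
Group into maximal same-type runs:
  Ax6 | Ex1 | Ax2
Number of blocks = 3

3


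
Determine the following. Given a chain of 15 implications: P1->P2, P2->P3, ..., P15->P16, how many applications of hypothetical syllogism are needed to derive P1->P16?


With 15 implications in a chain connecting 16 propositions:
P1->P2, P2->P3, ..., P15->P16
Steps needed = (number of implications) - 1 = 15 - 1 = 14

14


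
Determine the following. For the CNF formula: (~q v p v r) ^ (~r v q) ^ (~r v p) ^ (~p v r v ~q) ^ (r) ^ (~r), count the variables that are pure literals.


Check each variable for pure literal status:
p: mixed (not pure)
q: mixed (not pure)
r: mixed (not pure)
Pure literal count = 0

0


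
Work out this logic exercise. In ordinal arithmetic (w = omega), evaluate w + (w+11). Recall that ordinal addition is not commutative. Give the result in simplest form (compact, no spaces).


Compute w + (w+11).
Ordinal + is associative but NOT commutative; for finite n>0, n + w = w but w + n stays w+n.
w + (w+11) = (w+w) + 11 = w*2+11.
Result = w*2+11

w*2+11


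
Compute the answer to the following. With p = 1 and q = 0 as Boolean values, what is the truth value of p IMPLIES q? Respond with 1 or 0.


p = 1, q = 0
Operation: p IMPLIES q
Evaluate: 1 IMPLIES 0 = 0

0


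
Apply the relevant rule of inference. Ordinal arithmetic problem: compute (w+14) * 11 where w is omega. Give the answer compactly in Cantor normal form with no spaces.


Compute (w+14) * 11.
Ordinal * is associative and left-distributive over +, but NOT commutative; for finite n>1, n*w = w but w*n stays w*n.
(w+14) * 11 = (w+14) repeated 11 times. Each intermediate +14 is absorbed by the following w; only the last survives: w*11+14.
Result = w*11+14

w*11+14


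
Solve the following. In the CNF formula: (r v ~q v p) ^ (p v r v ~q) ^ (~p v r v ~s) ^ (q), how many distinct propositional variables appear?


Identify each variable that appears in the formula.
Variables found: p, q, r, s
Count = 4

4


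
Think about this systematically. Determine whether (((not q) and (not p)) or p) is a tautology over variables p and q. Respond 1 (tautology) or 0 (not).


Check all 4 assignments:
p=0, q=0: 1
p=0, q=1: 0
p=1, q=0: 1
p=1, q=1: 1
Satisfying count = 3/4.
Tautology iff count = 4: no.

0


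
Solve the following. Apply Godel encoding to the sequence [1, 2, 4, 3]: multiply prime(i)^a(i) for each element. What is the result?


Encode each element as an exponent of the corresponding prime:
  2^1 = 2
  3^2 = 9
  5^4 = 625
  7^3 = 343
Product = 2 * 9 * 625 * 343 = 3858750

3858750


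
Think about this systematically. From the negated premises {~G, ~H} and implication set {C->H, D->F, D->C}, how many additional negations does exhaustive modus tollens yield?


Initial negated facts: {~G, ~H}
Apply modus tollens to closure:
  ~H and C->H  =>  ~C
  ~C and D->C  =>  ~D
Final negated: {~C, ~D, ~G, ~H}
New negations: {~C, ~D}
Count = 2

2


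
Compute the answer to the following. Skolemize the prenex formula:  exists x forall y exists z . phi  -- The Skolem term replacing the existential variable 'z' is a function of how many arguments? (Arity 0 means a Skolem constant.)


Quantifier prefix: exists x forall y exists z
'z' is existentially quantified at position 3.
Universal variables preceding it: y
Skolem function arity = 1

1


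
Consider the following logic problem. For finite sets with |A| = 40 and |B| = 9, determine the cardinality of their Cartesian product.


The Cartesian product A x B contains all ordered pairs (a, b).
|A x B| = |A| * |B| = 40 * 9 = 360

360


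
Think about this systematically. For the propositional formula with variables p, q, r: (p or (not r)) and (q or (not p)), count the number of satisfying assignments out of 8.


Evaluate all 8 assignments for p, q, r:
p=0, q=0, r=0: 1
p=0, q=0, r=1: 0
p=0, q=1, r=0: 1
p=0, q=1, r=1: 0
p=1, q=0, r=0: 0
p=1, q=0, r=1: 0
p=1, q=1, r=0: 1
p=1, q=1, r=1: 1
Satisfying count = 4

4


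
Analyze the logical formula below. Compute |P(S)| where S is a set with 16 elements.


The power set of a set with n elements has 2^n elements.
|P(S)| = 2^16 = 65536

65536


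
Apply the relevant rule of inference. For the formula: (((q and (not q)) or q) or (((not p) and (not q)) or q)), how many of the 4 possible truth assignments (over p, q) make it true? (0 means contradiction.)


Check all 4 assignments:
p=0, q=0: 1
p=0, q=1: 1
p=1, q=0: 0
p=1, q=1: 1
Count of True = 3

3


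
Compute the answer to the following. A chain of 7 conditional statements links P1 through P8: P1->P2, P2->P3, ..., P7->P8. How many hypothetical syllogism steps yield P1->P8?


With 7 implications in a chain connecting 8 propositions:
P1->P2, P2->P3, ..., P7->P8
Steps needed = (number of implications) - 1 = 7 - 1 = 6

6


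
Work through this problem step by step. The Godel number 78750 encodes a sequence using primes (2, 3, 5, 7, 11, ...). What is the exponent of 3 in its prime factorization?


Factorize 78750 by dividing by 3 repeatedly.
Division steps: 3 divides 78750 exactly 2 time(s).
Exponent of 3 = 2

2


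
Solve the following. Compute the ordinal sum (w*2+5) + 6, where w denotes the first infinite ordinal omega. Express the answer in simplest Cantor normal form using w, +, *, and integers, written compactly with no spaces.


Compute (w*2+5) + 6.
Ordinal + is associative but NOT commutative; for finite n>0, n + w = w but w + n stays w+n.
By associativity: (w*2+5) + 6 = w*2 + (5+6) = w*2+11.
Result = w*2+11

w*2+11


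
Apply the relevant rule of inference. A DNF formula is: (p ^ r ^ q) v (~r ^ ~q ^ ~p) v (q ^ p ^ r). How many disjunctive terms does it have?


A DNF formula is a disjunction of terms (conjunctions).
Terms are separated by v.
Counting the disjuncts: 3 terms.

3


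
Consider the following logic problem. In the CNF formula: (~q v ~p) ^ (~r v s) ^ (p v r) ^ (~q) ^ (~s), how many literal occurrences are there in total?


Counting literals in each clause:
Clause 1: 2 literal(s)
Clause 2: 2 literal(s)
Clause 3: 2 literal(s)
Clause 4: 1 literal(s)
Clause 5: 1 literal(s)
Total = 8

8


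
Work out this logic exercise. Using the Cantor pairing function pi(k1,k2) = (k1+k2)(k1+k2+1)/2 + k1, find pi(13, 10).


k1 + k2 = 23
(k1+k2)(k1+k2+1)/2 = 23 * 24 / 2 = 276
pi = 276 + 13 = 289

289


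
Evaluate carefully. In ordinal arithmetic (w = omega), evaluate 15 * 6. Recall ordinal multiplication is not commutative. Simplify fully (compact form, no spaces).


Compute 15 * 6.
Ordinal * is associative and left-distributive over +, but NOT commutative; for finite n>1, n*w = w but w*n stays w*n.
Both finite; ordinal * agrees with natural *: 15 * 6 = 90.
Result = 90

90


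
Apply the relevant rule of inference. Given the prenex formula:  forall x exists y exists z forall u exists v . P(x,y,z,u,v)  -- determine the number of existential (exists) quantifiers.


Quantifier prefix: forall x exists y exists z forall u exists v
Mark each quantifier type:
  U E E U E
Universal count = 2, Existential count = 3
Asked for existential (exists) quantifiers: 3

3


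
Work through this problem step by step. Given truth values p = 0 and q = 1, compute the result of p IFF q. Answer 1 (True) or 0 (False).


p = 0, q = 1
Operation: p IFF q
Evaluate: 0 IFF 1 = 0

0


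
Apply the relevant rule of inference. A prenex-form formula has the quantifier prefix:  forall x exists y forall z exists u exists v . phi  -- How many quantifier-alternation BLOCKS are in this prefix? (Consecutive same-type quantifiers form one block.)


Quantifier-type sequence: A E A E E  (A=forall, E=exists)
Group into maximal same-type runs:
  Ax1 | Ex1 | Ax1 | Ex2
Number of blocks = 4

4


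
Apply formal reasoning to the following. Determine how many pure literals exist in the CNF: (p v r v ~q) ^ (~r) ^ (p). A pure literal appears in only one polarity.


Check each variable for pure literal status:
p: pure positive
q: pure negative
r: mixed (not pure)
Pure literal count = 2

2


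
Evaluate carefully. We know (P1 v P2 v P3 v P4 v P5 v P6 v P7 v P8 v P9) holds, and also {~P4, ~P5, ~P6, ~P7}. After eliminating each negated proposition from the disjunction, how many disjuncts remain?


Original disjuncts (9): P1, P2, P3, P4, P5, P6, P7, P8, P9
Negated (eliminate): ~P4, ~P5, ~P6, ~P7
Remaining disjuncts: P1, P2, P3, P8, P9
Count = 9 - 4 = 5

5


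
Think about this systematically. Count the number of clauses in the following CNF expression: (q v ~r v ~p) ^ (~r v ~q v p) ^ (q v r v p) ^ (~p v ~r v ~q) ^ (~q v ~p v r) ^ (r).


A CNF formula is a conjunction of clauses.
Clauses are separated by ^.
Counting the conjuncts: 6 clauses.

6


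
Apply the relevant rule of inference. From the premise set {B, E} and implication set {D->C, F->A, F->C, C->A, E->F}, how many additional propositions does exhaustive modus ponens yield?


Initial facts: {B, E}
Apply modus ponens to closure:
  E and E->F  =>  F
  F and F->A  =>  A
  F and F->C  =>  C
Final known: {A, B, C, E, F}
New propositions: {A, C, F}
Count = 3

3


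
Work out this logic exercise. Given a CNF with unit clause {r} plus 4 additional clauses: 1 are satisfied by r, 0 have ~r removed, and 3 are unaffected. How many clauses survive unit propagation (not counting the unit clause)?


Satisfied (removed): 1
Shortened (remain): 0
Unchanged (remain): 3
Remaining = 0 + 3 = 3

3


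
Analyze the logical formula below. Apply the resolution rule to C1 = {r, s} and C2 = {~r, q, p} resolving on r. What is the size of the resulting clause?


Remove r from C1 and ~r from C2.
C1 remainder: {s}
C2 remainder: {q, p}
Union (resolvent): {p, q, s}
Resolvent has 3 literal(s).

3


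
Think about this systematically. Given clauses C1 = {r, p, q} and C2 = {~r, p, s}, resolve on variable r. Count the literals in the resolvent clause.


Remove r from C1 and ~r from C2.
C1 remainder: {p, q}
C2 remainder: {p, s}
Union (resolvent): {p, q, s}
Resolvent has 3 literal(s).

3


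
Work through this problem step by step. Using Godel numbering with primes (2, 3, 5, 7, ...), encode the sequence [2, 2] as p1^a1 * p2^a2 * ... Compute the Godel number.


Encode each element as an exponent of the corresponding prime:
  2^2 = 4
  3^2 = 9
Product = 4 * 9 = 36

36


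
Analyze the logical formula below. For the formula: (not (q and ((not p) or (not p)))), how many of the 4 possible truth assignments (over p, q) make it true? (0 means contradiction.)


Check all 4 assignments:
p=0, q=0: 1
p=0, q=1: 0
p=1, q=0: 1
p=1, q=1: 1
Count of True = 3

3


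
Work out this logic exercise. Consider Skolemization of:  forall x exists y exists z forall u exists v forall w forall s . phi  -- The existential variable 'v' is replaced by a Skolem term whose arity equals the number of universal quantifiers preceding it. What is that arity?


Quantifier prefix: forall x exists y exists z forall u exists v forall w forall s
'v' is existentially quantified at position 5.
Universal variables preceding it: x, u
Skolem function arity = 2

2


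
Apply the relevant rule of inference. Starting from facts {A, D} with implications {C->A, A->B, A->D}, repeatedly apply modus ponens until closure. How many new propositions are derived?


Initial facts: {A, D}
Apply modus ponens to closure:
  A and A->B  =>  B
Final known: {A, B, D}
New propositions: {B}
Count = 1

1


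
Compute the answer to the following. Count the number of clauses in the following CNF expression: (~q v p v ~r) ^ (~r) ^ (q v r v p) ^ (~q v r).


A CNF formula is a conjunction of clauses.
Clauses are separated by ^.
Counting the conjuncts: 4 clauses.

4


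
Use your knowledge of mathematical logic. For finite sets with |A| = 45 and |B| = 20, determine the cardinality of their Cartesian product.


The Cartesian product A x B contains all ordered pairs (a, b).
|A x B| = |A| * |B| = 45 * 20 = 900

900


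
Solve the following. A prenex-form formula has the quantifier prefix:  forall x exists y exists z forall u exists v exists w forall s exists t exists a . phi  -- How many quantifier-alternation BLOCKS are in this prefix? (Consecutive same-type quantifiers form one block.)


Quantifier-type sequence: A E E A E E A E E  (A=forall, E=exists)
Group into maximal same-type runs:
  Ax1 | Ex2 | Ax1 | Ex2 | Ax1 | Ex2
Number of blocks = 6

6


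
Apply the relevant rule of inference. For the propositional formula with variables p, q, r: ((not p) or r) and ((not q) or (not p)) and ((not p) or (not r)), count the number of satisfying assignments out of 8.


Evaluate all 8 assignments for p, q, r:
p=0, q=0, r=0: 1
p=0, q=0, r=1: 1
p=0, q=1, r=0: 1
p=0, q=1, r=1: 1
p=1, q=0, r=0: 0
p=1, q=0, r=1: 0
p=1, q=1, r=0: 0
p=1, q=1, r=1: 0
Satisfying count = 4

4


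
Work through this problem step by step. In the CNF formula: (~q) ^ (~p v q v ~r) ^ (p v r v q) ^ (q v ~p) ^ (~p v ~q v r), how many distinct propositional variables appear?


Identify each variable that appears in the formula.
Variables found: p, q, r
Count = 3

3


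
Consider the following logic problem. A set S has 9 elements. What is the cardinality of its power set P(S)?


The power set of a set with n elements has 2^n elements.
|P(S)| = 2^9 = 512

512


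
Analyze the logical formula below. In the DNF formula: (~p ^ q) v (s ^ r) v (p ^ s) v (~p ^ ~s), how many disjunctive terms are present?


A DNF formula is a disjunction of terms (conjunctions).
Terms are separated by v.
Counting the disjuncts: 4 terms.

4


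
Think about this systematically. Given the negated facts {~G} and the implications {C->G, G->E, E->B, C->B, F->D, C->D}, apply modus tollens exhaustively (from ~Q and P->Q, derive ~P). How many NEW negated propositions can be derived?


Initial negated facts: {~G}
Apply modus tollens to closure:
  ~G and C->G  =>  ~C
Final negated: {~C, ~G}
New negations: {~C}
Count = 1

1


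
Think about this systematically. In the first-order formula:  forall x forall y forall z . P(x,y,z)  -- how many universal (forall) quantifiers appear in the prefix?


Quantifier prefix: forall x forall y forall z
Mark each quantifier type:
  U U U
Universal count = 3, Existential count = 0
Asked for universal (forall) quantifiers: 3

3


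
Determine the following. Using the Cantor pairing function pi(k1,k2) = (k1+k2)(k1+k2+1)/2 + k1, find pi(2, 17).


k1 + k2 = 19
(k1+k2)(k1+k2+1)/2 = 19 * 20 / 2 = 190
pi = 190 + 2 = 192

192


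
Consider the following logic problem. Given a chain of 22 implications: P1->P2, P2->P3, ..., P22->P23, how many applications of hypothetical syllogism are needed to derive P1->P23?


With 22 implications in a chain connecting 23 propositions:
P1->P2, P2->P3, ..., P22->P23
Steps needed = (number of implications) - 1 = 22 - 1 = 21

21


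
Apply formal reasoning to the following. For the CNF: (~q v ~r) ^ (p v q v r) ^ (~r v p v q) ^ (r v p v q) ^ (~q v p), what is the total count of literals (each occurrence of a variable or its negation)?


Counting literals in each clause:
Clause 1: 2 literal(s)
Clause 2: 3 literal(s)
Clause 3: 3 literal(s)
Clause 4: 3 literal(s)
Clause 5: 2 literal(s)
Total = 13

13


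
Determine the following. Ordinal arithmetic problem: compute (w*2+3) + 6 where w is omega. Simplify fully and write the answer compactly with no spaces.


Compute (w*2+3) + 6.
Ordinal + is associative but NOT commutative; for finite n>0, n + w = w but w + n stays w+n.
By associativity: (w*2+3) + 6 = w*2 + (3+6) = w*2+9.
Result = w*2+9

w*2+9


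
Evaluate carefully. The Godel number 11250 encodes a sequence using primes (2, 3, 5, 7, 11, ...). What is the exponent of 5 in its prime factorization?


Factorize 11250 by dividing by 5 repeatedly.
Division steps: 5 divides 11250 exactly 4 time(s).
Exponent of 5 = 4

4


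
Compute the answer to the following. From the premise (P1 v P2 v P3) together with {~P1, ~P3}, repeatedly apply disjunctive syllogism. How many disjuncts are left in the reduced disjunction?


Original disjuncts (3): P1, P2, P3
Negated (eliminate): ~P1, ~P3
Remaining disjuncts: P2
Count = 3 - 2 = 1

1


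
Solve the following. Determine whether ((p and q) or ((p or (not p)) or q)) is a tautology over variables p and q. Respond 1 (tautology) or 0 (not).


Check all 4 assignments:
p=0, q=0: 1
p=0, q=1: 1
p=1, q=0: 1
p=1, q=1: 1
Satisfying count = 4/4.
Tautology iff count = 4: yes.

1


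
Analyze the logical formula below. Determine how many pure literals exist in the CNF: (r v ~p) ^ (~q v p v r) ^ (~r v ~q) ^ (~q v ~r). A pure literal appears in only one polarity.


Check each variable for pure literal status:
p: mixed (not pure)
q: pure negative
r: mixed (not pure)
Pure literal count = 1

1


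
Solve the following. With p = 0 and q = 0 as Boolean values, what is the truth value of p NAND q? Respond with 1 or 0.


p = 0, q = 0
Operation: p NAND q
Evaluate: 0 NAND 0 = 1

1


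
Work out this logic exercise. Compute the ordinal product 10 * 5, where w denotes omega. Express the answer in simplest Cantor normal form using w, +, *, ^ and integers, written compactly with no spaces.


Compute 10 * 5.
Ordinal * is associative and left-distributive over +, but NOT commutative; for finite n>1, n*w = w but w*n stays w*n.
Both finite; ordinal * agrees with natural *: 10 * 5 = 50.
Result = 50

50


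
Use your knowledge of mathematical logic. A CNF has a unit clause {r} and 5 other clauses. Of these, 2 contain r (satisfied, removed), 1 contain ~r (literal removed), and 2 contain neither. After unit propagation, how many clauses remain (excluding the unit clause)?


Satisfied (removed): 2
Shortened (remain): 1
Unchanged (remain): 2
Remaining = 1 + 2 = 3

3


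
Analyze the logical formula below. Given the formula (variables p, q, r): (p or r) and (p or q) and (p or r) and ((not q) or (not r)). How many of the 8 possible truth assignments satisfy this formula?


Evaluate all 8 assignments for p, q, r:
p=0, q=0, r=0: 0
p=0, q=0, r=1: 0
p=0, q=1, r=0: 0
p=0, q=1, r=1: 0
p=1, q=0, r=0: 1
p=1, q=0, r=1: 1
p=1, q=1, r=0: 1
p=1, q=1, r=1: 0
Satisfying count = 3

3


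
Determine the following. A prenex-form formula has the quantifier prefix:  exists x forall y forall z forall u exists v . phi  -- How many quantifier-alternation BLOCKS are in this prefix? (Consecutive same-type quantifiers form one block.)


Quantifier-type sequence: E A A A E  (A=forall, E=exists)
Group into maximal same-type runs:
  Ex1 | Ax3 | Ex1
Number of blocks = 3

3


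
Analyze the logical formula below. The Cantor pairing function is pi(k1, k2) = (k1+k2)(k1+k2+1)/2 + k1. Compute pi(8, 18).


k1 + k2 = 26
(k1+k2)(k1+k2+1)/2 = 26 * 27 / 2 = 351
pi = 351 + 8 = 359

359


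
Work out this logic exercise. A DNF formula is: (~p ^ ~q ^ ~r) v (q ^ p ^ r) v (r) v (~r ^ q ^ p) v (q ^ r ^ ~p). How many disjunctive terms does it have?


A DNF formula is a disjunction of terms (conjunctions).
Terms are separated by v.
Counting the disjuncts: 5 terms.

5


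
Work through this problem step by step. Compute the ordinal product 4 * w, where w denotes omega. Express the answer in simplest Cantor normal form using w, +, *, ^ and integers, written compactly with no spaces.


Compute 4 * w.
Ordinal * is associative and left-distributive over +, but NOT commutative; for finite n>1, n*w = w but w*n stays w*n.
For finite n>0, n * w = sup{n*k : k<w} = w. So 4 * w = w.
Result = w

w


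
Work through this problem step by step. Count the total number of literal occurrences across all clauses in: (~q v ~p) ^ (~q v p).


Counting literals in each clause:
Clause 1: 2 literal(s)
Clause 2: 2 literal(s)
Total = 4

4


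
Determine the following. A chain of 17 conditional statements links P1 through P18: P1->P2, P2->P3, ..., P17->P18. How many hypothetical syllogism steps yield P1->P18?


With 17 implications in a chain connecting 18 propositions:
P1->P2, P2->P3, ..., P17->P18
Steps needed = (number of implications) - 1 = 17 - 1 = 16

16


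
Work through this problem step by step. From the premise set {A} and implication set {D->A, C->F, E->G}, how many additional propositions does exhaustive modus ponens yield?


Initial facts: {A}
Apply modus ponens to closure:
  (no implication fires)
Final known: {A}
New propositions: {(none)}
Count = 0

0


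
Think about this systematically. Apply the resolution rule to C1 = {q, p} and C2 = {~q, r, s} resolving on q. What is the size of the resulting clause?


Remove q from C1 and ~q from C2.
C1 remainder: {p}
C2 remainder: {r, s}
Union (resolvent): {p, r, s}
Resolvent has 3 literal(s).

3


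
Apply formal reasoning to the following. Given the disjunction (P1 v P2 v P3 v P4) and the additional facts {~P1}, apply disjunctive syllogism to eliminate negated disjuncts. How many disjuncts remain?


Original disjuncts (4): P1, P2, P3, P4
Negated (eliminate): ~P1
Remaining disjuncts: P2, P3, P4
Count = 4 - 1 = 3

3


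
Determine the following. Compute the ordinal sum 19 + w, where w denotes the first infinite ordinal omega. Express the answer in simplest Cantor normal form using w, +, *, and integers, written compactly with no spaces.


Compute 19 + w.
Ordinal + is associative but NOT commutative; for finite n>0, n + w = w but w + n stays w+n.
Any finite left addend is absorbed by w on the right: 19 + w = w.
Result = w

w


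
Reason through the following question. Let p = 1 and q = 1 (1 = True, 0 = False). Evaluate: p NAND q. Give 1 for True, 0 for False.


p = 1, q = 1
Operation: p NAND q
Evaluate: 1 NAND 1 = 0

0


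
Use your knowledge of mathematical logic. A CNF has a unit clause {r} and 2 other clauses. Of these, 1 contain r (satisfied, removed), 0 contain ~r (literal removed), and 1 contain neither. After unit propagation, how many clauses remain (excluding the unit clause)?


Satisfied (removed): 1
Shortened (remain): 0
Unchanged (remain): 1
Remaining = 0 + 1 = 1

1


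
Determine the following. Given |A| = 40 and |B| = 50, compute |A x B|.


The Cartesian product A x B contains all ordered pairs (a, b).
|A x B| = |A| * |B| = 40 * 50 = 2000

2000


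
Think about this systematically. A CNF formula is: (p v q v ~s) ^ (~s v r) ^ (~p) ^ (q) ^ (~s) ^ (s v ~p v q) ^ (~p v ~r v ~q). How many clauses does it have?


A CNF formula is a conjunction of clauses.
Clauses are separated by ^.
Counting the conjuncts: 7 clauses.

7


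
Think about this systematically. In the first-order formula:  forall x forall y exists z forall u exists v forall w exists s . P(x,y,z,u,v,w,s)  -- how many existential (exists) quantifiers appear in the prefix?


Quantifier prefix: forall x forall y exists z forall u exists v forall w exists s
Mark each quantifier type:
  U U E U E U E
Universal count = 4, Existential count = 3
Asked for existential (exists) quantifiers: 3

3


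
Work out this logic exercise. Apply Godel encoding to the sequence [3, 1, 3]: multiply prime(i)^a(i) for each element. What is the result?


Encode each element as an exponent of the corresponding prime:
  2^3 = 8
  3^1 = 3
  5^3 = 125
Product = 8 * 3 * 125 = 3000

3000


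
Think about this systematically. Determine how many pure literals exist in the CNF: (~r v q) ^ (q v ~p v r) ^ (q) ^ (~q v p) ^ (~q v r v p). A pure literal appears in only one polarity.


Check each variable for pure literal status:
p: mixed (not pure)
q: mixed (not pure)
r: mixed (not pure)
Pure literal count = 0

0


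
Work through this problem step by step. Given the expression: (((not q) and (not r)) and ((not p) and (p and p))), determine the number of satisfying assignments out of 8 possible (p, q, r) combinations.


Check all 8 assignments:
p=0, q=0, r=0: 0
p=0, q=0, r=1: 0
p=0, q=1, r=0: 0
p=0, q=1, r=1: 0
p=1, q=0, r=0: 0
p=1, q=0, r=1: 0
p=1, q=1, r=0: 0
p=1, q=1, r=1: 0
Count of True = 0

0


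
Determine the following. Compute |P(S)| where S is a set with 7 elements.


The power set of a set with n elements has 2^n elements.
|P(S)| = 2^7 = 128

128


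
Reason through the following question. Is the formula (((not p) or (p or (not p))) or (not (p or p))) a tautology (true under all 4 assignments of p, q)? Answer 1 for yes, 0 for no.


Check all 4 assignments:
p=0, q=0: 1
p=0, q=1: 1
p=1, q=0: 1
p=1, q=1: 1
Satisfying count = 4/4.
Tautology iff count = 4: yes.

1


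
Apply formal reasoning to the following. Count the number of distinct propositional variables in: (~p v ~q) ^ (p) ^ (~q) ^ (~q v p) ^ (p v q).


Identify each variable that appears in the formula.
Variables found: p, q
Count = 2

2


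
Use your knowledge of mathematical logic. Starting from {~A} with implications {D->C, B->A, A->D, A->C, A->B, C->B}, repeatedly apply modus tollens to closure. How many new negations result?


Initial negated facts: {~A}
Apply modus tollens to closure:
  ~A and B->A  =>  ~B
  ~B and C->B  =>  ~C
  ~C and D->C  =>  ~D
Final negated: {~A, ~B, ~C, ~D}
New negations: {~B, ~C, ~D}
Count = 3

3


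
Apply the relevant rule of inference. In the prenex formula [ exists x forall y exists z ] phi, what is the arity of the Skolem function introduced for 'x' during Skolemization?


Quantifier prefix: exists x forall y exists z
'x' is existentially quantified at position 1.
No universal quantifiers precede it.
Skolem function arity = 0 (a Skolem constant)

0


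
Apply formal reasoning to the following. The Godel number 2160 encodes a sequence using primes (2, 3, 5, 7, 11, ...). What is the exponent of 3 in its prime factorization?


Factorize 2160 by dividing by 3 repeatedly.
Division steps: 3 divides 2160 exactly 3 time(s).
Exponent of 3 = 3

3


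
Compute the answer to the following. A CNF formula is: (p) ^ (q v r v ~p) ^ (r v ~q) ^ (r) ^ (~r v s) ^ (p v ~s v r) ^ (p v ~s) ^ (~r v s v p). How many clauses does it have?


A CNF formula is a conjunction of clauses.
Clauses are separated by ^.
Counting the conjuncts: 8 clauses.

8


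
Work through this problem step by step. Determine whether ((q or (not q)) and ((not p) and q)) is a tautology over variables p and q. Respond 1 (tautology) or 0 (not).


Check all 4 assignments:
p=0, q=0: 0
p=0, q=1: 1
p=1, q=0: 0
p=1, q=1: 0
Satisfying count = 1/4.
Tautology iff count = 4: no.

0


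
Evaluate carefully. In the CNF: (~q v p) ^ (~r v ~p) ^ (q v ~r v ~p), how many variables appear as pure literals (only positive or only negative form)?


Check each variable for pure literal status:
p: mixed (not pure)
q: mixed (not pure)
r: pure negative
Pure literal count = 1

1


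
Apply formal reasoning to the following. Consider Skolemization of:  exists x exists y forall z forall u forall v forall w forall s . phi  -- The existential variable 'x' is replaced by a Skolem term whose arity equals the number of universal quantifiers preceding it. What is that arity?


Quantifier prefix: exists x exists y forall z forall u forall v forall w forall s
'x' is existentially quantified at position 1.
No universal quantifiers precede it.
Skolem function arity = 0 (a Skolem constant)

0


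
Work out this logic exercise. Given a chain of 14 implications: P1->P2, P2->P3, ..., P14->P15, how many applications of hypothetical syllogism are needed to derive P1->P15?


With 14 implications in a chain connecting 15 propositions:
P1->P2, P2->P3, ..., P14->P15
Steps needed = (number of implications) - 1 = 14 - 1 = 13

13


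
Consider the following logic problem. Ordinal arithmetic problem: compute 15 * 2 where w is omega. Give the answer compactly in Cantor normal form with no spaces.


Compute 15 * 2.
Ordinal * is associative and left-distributive over +, but NOT commutative; for finite n>1, n*w = w but w*n stays w*n.
Both finite; ordinal * agrees with natural *: 15 * 2 = 30.
Result = 30

30


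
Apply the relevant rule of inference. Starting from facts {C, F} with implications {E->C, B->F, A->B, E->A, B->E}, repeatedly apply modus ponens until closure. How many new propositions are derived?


Initial facts: {C, F}
Apply modus ponens to closure:
  (no implication fires)
Final known: {C, F}
New propositions: {(none)}
Count = 0

0


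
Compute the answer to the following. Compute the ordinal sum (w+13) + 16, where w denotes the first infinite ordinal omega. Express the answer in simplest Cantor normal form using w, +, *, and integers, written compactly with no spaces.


Compute (w+13) + 16.
Ordinal + is associative but NOT commutative; for finite n>0, n + w = w but w + n stays w+n.
By associativity: (w+13) + 16 = w + (13+16) = w+29.
Result = w+29

w+29


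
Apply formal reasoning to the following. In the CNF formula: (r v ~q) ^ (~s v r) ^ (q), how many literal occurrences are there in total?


Counting literals in each clause:
Clause 1: 2 literal(s)
Clause 2: 2 literal(s)
Clause 3: 1 literal(s)
Total = 5

5


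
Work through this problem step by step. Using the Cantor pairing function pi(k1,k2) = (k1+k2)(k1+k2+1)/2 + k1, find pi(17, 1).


k1 + k2 = 18
(k1+k2)(k1+k2+1)/2 = 18 * 19 / 2 = 171
pi = 171 + 17 = 188

188


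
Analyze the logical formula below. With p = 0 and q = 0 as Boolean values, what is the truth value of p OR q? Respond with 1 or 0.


p = 0, q = 0
Operation: p OR q
Evaluate: 0 OR 0 = 0

0


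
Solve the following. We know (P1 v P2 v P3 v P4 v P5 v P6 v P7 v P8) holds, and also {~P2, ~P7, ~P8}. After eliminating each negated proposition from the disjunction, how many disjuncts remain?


Original disjuncts (8): P1, P2, P3, P4, P5, P6, P7, P8
Negated (eliminate): ~P2, ~P7, ~P8
Remaining disjuncts: P1, P3, P4, P5, P6
Count = 8 - 3 = 5

5


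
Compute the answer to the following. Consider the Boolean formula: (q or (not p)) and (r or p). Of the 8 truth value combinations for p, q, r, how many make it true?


Evaluate all 8 assignments for p, q, r:
p=0, q=0, r=0: 0
p=0, q=0, r=1: 1
p=0, q=1, r=0: 0
p=0, q=1, r=1: 1
p=1, q=0, r=0: 0
p=1, q=0, r=1: 0
p=1, q=1, r=0: 1
p=1, q=1, r=1: 1
Satisfying count = 4

4


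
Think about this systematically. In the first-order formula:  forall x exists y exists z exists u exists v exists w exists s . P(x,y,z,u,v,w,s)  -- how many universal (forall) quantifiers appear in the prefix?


Quantifier prefix: forall x exists y exists z exists u exists v exists w exists s
Mark each quantifier type:
  U E E E E E E
Universal count = 1, Existential count = 6
Asked for universal (forall) quantifiers: 1

1


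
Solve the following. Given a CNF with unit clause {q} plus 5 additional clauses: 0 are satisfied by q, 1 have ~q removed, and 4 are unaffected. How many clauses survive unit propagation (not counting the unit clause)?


Satisfied (removed): 0
Shortened (remain): 1
Unchanged (remain): 4
Remaining = 1 + 4 = 5

5


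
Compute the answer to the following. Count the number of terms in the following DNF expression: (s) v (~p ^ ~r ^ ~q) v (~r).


A DNF formula is a disjunction of terms (conjunctions).
Terms are separated by v.
Counting the disjuncts: 3 terms.

3


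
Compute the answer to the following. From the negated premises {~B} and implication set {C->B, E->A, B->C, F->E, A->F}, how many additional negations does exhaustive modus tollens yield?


Initial negated facts: {~B}
Apply modus tollens to closure:
  ~B and C->B  =>  ~C
Final negated: {~B, ~C}
New negations: {~C}
Count = 1

1


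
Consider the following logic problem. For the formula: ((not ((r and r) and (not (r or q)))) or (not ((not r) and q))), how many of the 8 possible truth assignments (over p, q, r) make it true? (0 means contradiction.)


Check all 8 assignments:
p=0, q=0, r=0: 1
p=0, q=0, r=1: 1
p=0, q=1, r=0: 1
p=0, q=1, r=1: 1
p=1, q=0, r=0: 1
p=1, q=0, r=1: 1
p=1, q=1, r=0: 1
p=1, q=1, r=1: 1
Count of True = 8

8


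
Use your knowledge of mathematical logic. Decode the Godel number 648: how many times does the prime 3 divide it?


Factorize 648 by dividing by 3 repeatedly.
Division steps: 3 divides 648 exactly 4 time(s).
Exponent of 3 = 4

4


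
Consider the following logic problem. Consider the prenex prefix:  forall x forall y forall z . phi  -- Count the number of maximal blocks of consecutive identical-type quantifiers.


Quantifier-type sequence: A A A  (A=forall, E=exists)
Group into maximal same-type runs:
  Ax3
Number of blocks = 1

1


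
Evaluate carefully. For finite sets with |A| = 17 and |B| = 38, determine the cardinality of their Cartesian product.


The Cartesian product A x B contains all ordered pairs (a, b).
|A x B| = |A| * |B| = 17 * 38 = 646

646


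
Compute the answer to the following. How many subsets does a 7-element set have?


The power set of a set with n elements has 2^n elements.
|P(S)| = 2^7 = 128

128


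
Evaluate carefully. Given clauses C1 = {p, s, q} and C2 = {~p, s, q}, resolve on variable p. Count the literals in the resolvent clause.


Remove p from C1 and ~p from C2.
C1 remainder: {s, q}
C2 remainder: {s, q}
Union (resolvent): {q, s}
Resolvent has 2 literal(s).

2


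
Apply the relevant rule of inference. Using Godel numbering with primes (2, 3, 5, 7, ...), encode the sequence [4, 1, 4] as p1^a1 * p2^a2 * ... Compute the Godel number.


Encode each element as an exponent of the corresponding prime:
  2^4 = 16
  3^1 = 3
  5^4 = 625
Product = 16 * 3 * 625 = 30000

30000


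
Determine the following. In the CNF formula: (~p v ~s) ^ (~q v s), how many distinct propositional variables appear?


Identify each variable that appears in the formula.
Variables found: p, q, s
Count = 3

3


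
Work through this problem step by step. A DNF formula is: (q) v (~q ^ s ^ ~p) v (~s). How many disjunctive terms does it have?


A DNF formula is a disjunction of terms (conjunctions).
Terms are separated by v.
Counting the disjuncts: 3 terms.

3


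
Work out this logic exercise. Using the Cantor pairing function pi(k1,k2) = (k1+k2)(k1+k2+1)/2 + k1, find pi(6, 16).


k1 + k2 = 22
(k1+k2)(k1+k2+1)/2 = 22 * 23 / 2 = 253
pi = 253 + 6 = 259

259


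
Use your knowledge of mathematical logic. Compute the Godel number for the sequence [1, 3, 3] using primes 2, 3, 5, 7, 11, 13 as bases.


Encode each element as an exponent of the corresponding prime:
  2^1 = 2
  3^3 = 27
  5^3 = 125
Product = 2 * 27 * 125 = 6750

6750


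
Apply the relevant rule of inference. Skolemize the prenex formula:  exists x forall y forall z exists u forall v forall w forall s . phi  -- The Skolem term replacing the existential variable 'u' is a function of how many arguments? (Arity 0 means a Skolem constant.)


Quantifier prefix: exists x forall y forall z exists u forall v forall w forall s
'u' is existentially quantified at position 4.
Universal variables preceding it: y, z
Skolem function arity = 2

2
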